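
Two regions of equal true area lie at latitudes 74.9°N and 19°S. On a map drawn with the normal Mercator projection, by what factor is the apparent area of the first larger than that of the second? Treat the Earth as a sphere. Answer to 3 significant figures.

Mercator areal scale is sec²φ.
At 74.9°: sec²(74.9°) = 1/0.2605² = 14.74.
At 19°: sec²(19°) = 1/0.9455² = 1.119.
Ratio = 14.74/1.119 = cos²(19°)/cos²(74.9°) ≈ 13.2.

13.2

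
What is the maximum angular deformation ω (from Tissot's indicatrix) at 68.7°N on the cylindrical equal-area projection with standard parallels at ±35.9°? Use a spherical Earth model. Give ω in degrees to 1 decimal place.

For cylindrical equal-area with standard parallel φ₀, h = cos φ / cos φ₀ and k = cos φ₀ / cos φ, so h·k = 1.
At 68.7°: h = 0.4484, k = 2.230; principal scales a = 2.230, b = 0.4484.
sin(ω/2) = (a − b)/(a + b) = 1.782/2.678 = 0.6651, so ω = 2 arcsin(0.6651) ≈ 83.4°.

83.4°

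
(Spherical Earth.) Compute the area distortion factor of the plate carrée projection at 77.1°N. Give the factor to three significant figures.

4.48

Plate carrée maps x = Rλ, y = Rφ. The meridian scale is h = 1 and the parallel scale is k = 1/cos φ = sec φ.
Areal scale = h·k = 1 × sec φ; at 77.1°, h = 1.000, k = 4.479, so h·k = 4.479.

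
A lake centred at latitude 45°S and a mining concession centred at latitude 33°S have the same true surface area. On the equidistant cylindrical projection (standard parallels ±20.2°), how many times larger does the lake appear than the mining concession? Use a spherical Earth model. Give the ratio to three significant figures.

1.19

The equidistant cylindrical projection with φ₀ = 20.2° has h = 1 (meridians true) and k = cos φ₀ / cos φ along parallels.
Areal scale at 45°: h·k = 1.000 × 1.327 = 1.327.
Areal scale at 33°: h·k = 1.000 × 1.119 = 1.119.
Ratio = 1.327/1.119 ≈ 1.19.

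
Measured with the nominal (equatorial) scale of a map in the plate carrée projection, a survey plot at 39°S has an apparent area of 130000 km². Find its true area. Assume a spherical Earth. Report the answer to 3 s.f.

101000 km²

For the equirectangular projection with φ₀ = 0 (plate carrée), h = 1 along meridians and k = sec φ along parallels.
Areal scale = h·k = 1 × sec φ; at 39°, h = 1.000, k = 1.287, so h·k = 1.287.
True area = apparent / (areal scale) = 130000 / 1.287 ≈ 101000 km².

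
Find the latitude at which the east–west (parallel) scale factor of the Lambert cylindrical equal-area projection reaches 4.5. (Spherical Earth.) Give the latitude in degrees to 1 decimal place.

77.2°

The Lambert cylindrical equal-area projection is the cylindrical equal-area projection with its standard parallel at the equator (φ₀ = 0). Cylindrical equal-area (φ₀ = 0°): h = cos φ / cos 0° along meridians, k = cos 0° / cos φ along parallels; h·k = 1.
k = cos φ₀ / cos φ = 4.5  ⇒  cos φ = cos 0° / 4.5 = 0.2222.
φ = arccos(0.2222) ≈ 77.2°.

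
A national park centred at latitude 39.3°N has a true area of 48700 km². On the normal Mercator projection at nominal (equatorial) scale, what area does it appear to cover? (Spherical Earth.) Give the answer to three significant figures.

81300 km²

The Mercator projection is conformal; its linear scale factor is the same in every direction and equals sec φ = 1/cos φ.
Areal scale = k² = sec²φ = 1/cos²(39.3°) = 1/0.7738² = 1.670.
Apparent area = 48700 × 1.670 ≈ 81300 km².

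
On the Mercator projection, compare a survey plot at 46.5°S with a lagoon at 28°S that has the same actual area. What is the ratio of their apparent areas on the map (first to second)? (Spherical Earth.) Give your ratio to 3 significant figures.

On Mercator, area is exaggerated by sec²φ = 1/cos²φ.
At 46.5°: sec²(46.5°) = 1/0.6884² = 2.110.
At 28°: sec²(28°) = 1/0.8829² = 1.283.
Ratio = 2.110/1.283 = cos²(28°)/cos²(46.5°) ≈ 1.65.

1.65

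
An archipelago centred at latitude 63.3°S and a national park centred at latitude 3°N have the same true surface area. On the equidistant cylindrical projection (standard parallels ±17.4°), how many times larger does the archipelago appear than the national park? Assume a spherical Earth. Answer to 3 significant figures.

In the equirectangular projection with standard parallel φ₀ = 17.4° (x = Rλ cos φ₀, y = Rφ), meridians are true-scale (h = 1) and the parallel scale is k = cos φ₀ / cos φ.
Areal scale at 63.3°: h·k = 1.000 × 2.124 = 2.124.
Areal scale at 3°: h·k = 1.000 × 0.9555 = 0.9555.
Ratio = 2.124/0.9555 ≈ 2.22.

2.22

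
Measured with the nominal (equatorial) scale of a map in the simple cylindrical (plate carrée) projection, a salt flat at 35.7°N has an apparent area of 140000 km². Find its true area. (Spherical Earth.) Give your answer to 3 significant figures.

In the plate carrée (x = Rλ, y = Rφ), meridians are true-scale (h = 1) and parallels are stretched by k = sec φ.
Areal scale = h·k = 1 × sec φ; at 35.7°, h = 1.000, k = 1.231, so h·k = 1.231.
True area = apparent / (areal scale) = 140000 / 1.231 ≈ 114000 km².

114000 km²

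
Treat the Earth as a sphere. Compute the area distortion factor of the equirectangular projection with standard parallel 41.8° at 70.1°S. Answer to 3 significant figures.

The equidistant cylindrical projection with φ₀ = 41.8° has h = 1 (meridians true) and k = cos φ₀ / cos φ along parallels.
Areal scale = h·k = 1 × cos φ₀ / cos φ; at 70.1°, h = 1.000, k = 2.190, so h·k = 2.190.

2.19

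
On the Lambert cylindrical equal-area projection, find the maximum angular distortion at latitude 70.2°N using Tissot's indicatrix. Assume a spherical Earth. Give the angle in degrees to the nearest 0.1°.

The Lambert cylindrical equal-area projection is the cylindrical equal-area projection with its standard parallel at the equator (φ₀ = 0). For cylindrical equal-area with standard parallel φ₀, h = cos φ / cos φ₀ and k = cos φ₀ / cos φ, so h·k = 1.
At 70.2°: h = 0.3387, k = 2.952; principal scales a = 2.952, b = 0.3387.
sin(ω/2) = (a − b)/(a + b) = 2.613/3.291 = 0.7941, so ω = 2 arcsin(0.7941) ≈ 105.1°.

105.1°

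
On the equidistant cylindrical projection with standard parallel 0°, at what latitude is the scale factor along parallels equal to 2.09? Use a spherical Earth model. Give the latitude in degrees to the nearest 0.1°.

61.4°

Plate carrée: h = 1, k = sec φ along parallels.
sec φ = 2.09  ⇒  cos φ = 0.4785  ⇒  φ ≈ 61.4°.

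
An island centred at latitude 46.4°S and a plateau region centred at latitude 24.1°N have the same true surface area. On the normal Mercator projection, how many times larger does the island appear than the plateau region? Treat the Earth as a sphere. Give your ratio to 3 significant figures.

1.75

On Mercator, area is exaggerated by sec²φ = 1/cos²φ.
At 46.4°: sec²(46.4°) = 1/0.6896² = 2.103.
At 24.1°: sec²(24.1°) = 1/0.9128² = 1.200.
Ratio = 2.103/1.200 = cos²(24.1°)/cos²(46.4°) ≈ 1.75.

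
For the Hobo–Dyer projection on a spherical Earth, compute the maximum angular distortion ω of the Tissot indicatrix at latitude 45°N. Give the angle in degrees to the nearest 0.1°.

13.2°

Hobo–Dyer is a cylindrical equal-area projection with standard parallels at ±37.5°. A cylindrical equal-area projection with standard parallel φ₀ has meridian scale h = cos φ / cos φ₀ and parallel scale k = cos φ₀ / cos φ (so areas are preserved, h·k = 1).
At 45°: h = 0.8913, k = 1.122; principal scales a = 1.122, b = 0.8913.
sin(ω/2) = (a − b)/(a + b) = 0.2307/2.013 = 0.1146, so ω = 2 arcsin(0.1146) ≈ 13.2°.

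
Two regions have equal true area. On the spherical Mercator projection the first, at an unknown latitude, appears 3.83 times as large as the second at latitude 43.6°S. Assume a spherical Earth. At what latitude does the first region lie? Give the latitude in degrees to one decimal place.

Mercator areal scale is sec²φ, so apparent-area ratio = sec²φ₁ / sec²φ₂ = cos²φ₂ / cos²φ₁.
cos²φ₂ / cos²φ₁ = 3.83  ⇒  cos φ₁ = cos 43.6° / √3.83 = 0.7242/1.957 = 0.3700.
φ₁ = arccos(0.3700) ≈ 68.3°.

68.3°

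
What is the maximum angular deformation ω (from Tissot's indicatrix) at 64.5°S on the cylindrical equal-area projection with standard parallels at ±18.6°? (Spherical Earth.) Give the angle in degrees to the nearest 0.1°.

82.3°

For cylindrical equal-area with standard parallel φ₀, h = cos φ / cos φ₀ and k = cos φ₀ / cos φ, so h·k = 1.
At 64.5°: h = 0.4542, k = 2.201; principal scales a = 2.201, b = 0.4542.
sin(ω/2) = (a − b)/(a + b) = 1.747/2.656 = 0.6579, so ω = 2 arcsin(0.6579) ≈ 82.3°.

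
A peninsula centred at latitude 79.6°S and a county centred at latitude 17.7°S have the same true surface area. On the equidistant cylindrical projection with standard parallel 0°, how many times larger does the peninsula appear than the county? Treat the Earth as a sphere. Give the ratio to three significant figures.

5.28

In the plate carrée (x = Rλ, y = Rφ), meridians are true-scale (h = 1) and parallels are stretched by k = sec φ.
Areal scale at 79.6°: h·k = 1.000 × 5.540 = 5.540.
Areal scale at 17.7°: h·k = 1.000 × 1.050 = 1.050.
Ratio = 5.540/1.050 ≈ 5.28.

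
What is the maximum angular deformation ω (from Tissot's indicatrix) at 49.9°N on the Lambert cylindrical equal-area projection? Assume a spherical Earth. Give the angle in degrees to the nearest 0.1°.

48.9°

The Lambert cylindrical equal-area projection is the cylindrical equal-area projection with its standard parallel at the equator (φ₀ = 0). For cylindrical equal-area with standard parallel φ₀, h = cos φ / cos φ₀ and k = cos φ₀ / cos φ, so h·k = 1.
At 49.9°: h = 0.6441, k = 1.552; principal scales a = 1.552, b = 0.6441.
sin(ω/2) = (a − b)/(a + b) = 0.9084/2.197 = 0.4135, so ω = 2 arcsin(0.4135) ≈ 48.9°.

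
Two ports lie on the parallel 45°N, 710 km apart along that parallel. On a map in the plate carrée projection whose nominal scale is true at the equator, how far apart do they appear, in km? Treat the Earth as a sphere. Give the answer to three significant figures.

Plate carrée maps x = Rλ, y = Rφ. The meridian scale is h = 1 and the parallel scale is k = 1/cos φ = sec φ.
Along the parallel, k = sec 45° = 1/0.7071 = 1.414.
Map distance = 710 × 1.414 ≈ 1000 km.

1000 km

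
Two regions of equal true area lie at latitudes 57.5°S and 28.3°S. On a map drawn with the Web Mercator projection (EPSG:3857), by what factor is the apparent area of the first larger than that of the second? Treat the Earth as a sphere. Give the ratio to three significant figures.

Mercator areal scale is sec²φ.
At 57.5°: sec²(57.5°) = 1/0.5373² = 3.464.
At 28.3°: sec²(28.3°) = 1/0.8805² = 1.290.
Ratio = 3.464/1.290 = cos²(28.3°)/cos²(57.5°) ≈ 2.69.

2.69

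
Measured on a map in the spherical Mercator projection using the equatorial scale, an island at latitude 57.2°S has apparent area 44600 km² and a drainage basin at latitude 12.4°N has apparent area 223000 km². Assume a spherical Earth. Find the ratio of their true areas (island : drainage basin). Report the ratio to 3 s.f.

0.0615

Since Mercator area scale is 1/cos²φ, the true area equals the apparent area multiplied by cos²φ.
True area of island: 44600 × cos²(57.2°) = 44600 × 0.2934 = 13090 km².
True area of drainage basin: 223000 × cos²(12.4°) = 223000 × 0.9539 = 212700 km².
Ratio = 13090 / 212700 ≈ 0.0615.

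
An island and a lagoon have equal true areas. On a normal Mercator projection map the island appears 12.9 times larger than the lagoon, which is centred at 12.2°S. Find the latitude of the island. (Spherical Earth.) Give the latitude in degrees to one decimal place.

For equal true areas on Mercator, apparent areas scale as sec²φ, so the ratio is cos²φ₂ / cos²φ₁.
cos²φ₂ / cos²φ₁ = 12.9  ⇒  cos φ₁ = cos 12.2° / √12.9 = 0.9774/3.592 = 0.2721.
φ₁ = arccos(0.2721) ≈ 74.2°.

74.2°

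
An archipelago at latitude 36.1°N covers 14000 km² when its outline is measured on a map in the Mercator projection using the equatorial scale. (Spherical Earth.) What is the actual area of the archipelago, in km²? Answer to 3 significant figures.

9140 km²

Mercator is conformal, so the point scale is isotropic: h = k = sec φ = 1/cos φ.
Areal scale = k² = sec²φ = 1/cos²(36.1°) = 1/0.8080² = 1.532.
True area = apparent / (areal scale) = 14000 / 1.532 ≈ 9140 km².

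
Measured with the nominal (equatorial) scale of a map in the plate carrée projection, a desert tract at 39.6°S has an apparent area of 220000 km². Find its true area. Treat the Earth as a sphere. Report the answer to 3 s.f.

For the equirectangular projection with φ₀ = 0 (plate carrée), h = 1 along meridians and k = sec φ along parallels.
Areal scale = h·k = 1 × sec φ; at 39.6°, h = 1.000, k = 1.298, so h·k = 1.298.
True area = apparent / (areal scale) = 220000 / 1.298 ≈ 170000 km².

170000 km²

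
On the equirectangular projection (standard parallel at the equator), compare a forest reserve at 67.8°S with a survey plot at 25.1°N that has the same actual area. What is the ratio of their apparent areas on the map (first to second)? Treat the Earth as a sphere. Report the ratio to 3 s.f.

Plate carrée maps x = Rλ, y = Rφ. The meridian scale is h = 1 and the parallel scale is k = 1/cos φ = sec φ.
Areal scale at 67.8°: h·k = 1.000 × 2.647 = 2.647.
Areal scale at 25.1°: h·k = 1.000 × 1.104 = 1.104.
Ratio = 2.647/1.104 ≈ 2.40.

2.40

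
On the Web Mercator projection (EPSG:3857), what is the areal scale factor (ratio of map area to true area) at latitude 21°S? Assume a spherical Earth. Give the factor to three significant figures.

1.15

Mercator is conformal, so the point scale is isotropic: h = k = sec φ = 1/cos φ.
Areal scale = k² = sec²φ = 1/cos²(21°) = 1/0.9336² = 1.147.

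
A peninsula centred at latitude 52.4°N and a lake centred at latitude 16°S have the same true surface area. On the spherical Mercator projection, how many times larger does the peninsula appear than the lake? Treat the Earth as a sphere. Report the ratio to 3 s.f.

2.48

Mercator areal scale is sec²φ.
At 52.4°: sec²(52.4°) = 1/0.6101² = 2.686.
At 16°: sec²(16°) = 1/0.9613² = 1.082.
Ratio = 2.686/1.082 = cos²(16°)/cos²(52.4°) ≈ 2.48.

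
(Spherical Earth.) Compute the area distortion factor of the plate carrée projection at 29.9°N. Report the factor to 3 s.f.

For the equirectangular projection with φ₀ = 0 (plate carrée), h = 1 along meridians and k = sec φ along parallels.
Areal scale = h·k = 1 × sec φ; at 29.9°, h = 1.000, k = 1.154, so h·k = 1.154.

1.15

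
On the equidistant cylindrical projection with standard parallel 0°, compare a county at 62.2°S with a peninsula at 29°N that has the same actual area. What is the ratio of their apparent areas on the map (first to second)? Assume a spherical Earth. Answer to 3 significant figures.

1.88

Plate carrée maps x = Rλ, y = Rφ. The meridian scale is h = 1 and the parallel scale is k = 1/cos φ = sec φ.
Areal scale at 62.2°: h·k = 1.000 × 2.144 = 2.144.
Areal scale at 29°: h·k = 1.000 × 1.143 = 1.143.
Ratio = 2.144/1.143 ≈ 1.88.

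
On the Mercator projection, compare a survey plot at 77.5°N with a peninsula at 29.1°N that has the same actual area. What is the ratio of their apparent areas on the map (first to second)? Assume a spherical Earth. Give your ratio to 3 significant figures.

On Mercator, area is exaggerated by sec²φ = 1/cos²φ.
At 77.5°: sec²(77.5°) = 1/0.2164² = 21.35.
At 29.1°: sec²(29.1°) = 1/0.8738² = 1.310.
Ratio = 21.35/1.310 = cos²(29.1°)/cos²(77.5°) ≈ 16.3.

16.3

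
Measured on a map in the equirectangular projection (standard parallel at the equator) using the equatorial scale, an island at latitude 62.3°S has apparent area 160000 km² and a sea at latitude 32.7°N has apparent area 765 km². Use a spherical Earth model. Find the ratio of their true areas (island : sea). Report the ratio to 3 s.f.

Plate carrée has h = 1 and k = sec φ, giving areal scale sec φ; true area = (apparent area) · cos φ.
True area of island: 160000 × cos(62.3°) = 160000 × 0.4648 = 74370 km².
True area of sea: 765 × cos(32.7°) = 765 × 0.8415 = 643.8 km².
Ratio = 74370 / 643.8 ≈ 116.

116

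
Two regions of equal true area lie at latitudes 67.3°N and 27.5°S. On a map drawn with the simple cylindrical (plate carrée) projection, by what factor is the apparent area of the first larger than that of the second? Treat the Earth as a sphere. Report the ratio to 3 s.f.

Plate carrée maps x = Rλ, y = Rφ. The meridian scale is h = 1 and the parallel scale is k = 1/cos φ = sec φ.
Areal scale at 67.3°: h·k = 1.000 × 2.591 = 2.591.
Areal scale at 27.5°: h·k = 1.000 × 1.127 = 1.127.
Ratio = 2.591/1.127 ≈ 2.30.

2.30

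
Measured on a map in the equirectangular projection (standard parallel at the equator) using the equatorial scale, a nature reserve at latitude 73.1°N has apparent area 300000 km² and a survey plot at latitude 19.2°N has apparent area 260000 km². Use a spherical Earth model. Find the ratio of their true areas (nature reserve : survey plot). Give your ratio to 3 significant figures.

Plate carrée has h = 1 and k = sec φ, giving areal scale sec φ; true area = (apparent area) · cos φ.
True area of nature reserve: 300000 × cos(73.1°) = 300000 × 0.2907 = 87210 km².
True area of survey plot: 260000 × cos(19.2°) = 260000 × 0.9444 = 245500 km².
Ratio = 87210 / 245500 ≈ 0.355.

0.355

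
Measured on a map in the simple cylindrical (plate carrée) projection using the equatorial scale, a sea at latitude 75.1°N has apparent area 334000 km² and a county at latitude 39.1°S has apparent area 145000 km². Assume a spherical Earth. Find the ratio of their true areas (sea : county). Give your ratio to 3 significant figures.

Plate carrée has h = 1 and k = sec φ, giving areal scale sec φ; true area = (apparent area) · cos φ.
True area of sea: 334000 × cos(75.1°) = 334000 × 0.2571 = 85880 km².
True area of county: 145000 × cos(39.1°) = 145000 × 0.7760 = 112500 km².
Ratio = 85880 / 112500 ≈ 0.763.

0.763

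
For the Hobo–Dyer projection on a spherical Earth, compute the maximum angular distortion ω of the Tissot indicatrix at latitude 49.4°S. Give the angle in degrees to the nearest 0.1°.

22.6°

Hobo–Dyer is a cylindrical equal-area projection with standard parallels at ±37.5°. A cylindrical equal-area projection with standard parallel φ₀ has meridian scale h = cos φ / cos φ₀ and parallel scale k = cos φ₀ / cos φ (so areas are preserved, h·k = 1).
At 49.4°: h = 0.8203, k = 1.219; principal scales a = 1.219, b = 0.8203.
sin(ω/2) = (a − b)/(a + b) = 0.3988/2.039 = 0.1956, so ω = 2 arcsin(0.1956) ≈ 22.6°.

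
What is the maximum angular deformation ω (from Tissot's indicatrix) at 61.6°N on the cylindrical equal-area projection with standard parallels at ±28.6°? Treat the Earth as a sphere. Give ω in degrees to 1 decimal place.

66.2°

Cylindrical equal-area (φ₀ = 28.6°): h = cos φ / cos 28.6° along meridians, k = cos 28.6° / cos φ along parallels; h·k = 1.
At 61.6°: h = 0.5417, k = 1.846; principal scales a = 1.846, b = 0.5417.
sin(ω/2) = (a − b)/(a + b) = 1.304/2.388 = 0.5462, so ω = 2 arcsin(0.5462) ≈ 66.2°.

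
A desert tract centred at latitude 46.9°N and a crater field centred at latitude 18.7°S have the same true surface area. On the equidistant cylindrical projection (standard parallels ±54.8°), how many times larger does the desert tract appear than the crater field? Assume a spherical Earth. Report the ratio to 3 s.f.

1.39

With standard parallel φ₀ = 54.8°, the equirectangular projection gives x = Rλ cos φ₀, y = Rφ, so h = 1 and k = cos 54.8° / cos φ.
Areal scale at 46.9°: h·k = 1.000 × 0.8436 = 0.8436.
Areal scale at 18.7°: h·k = 1.000 × 0.6086 = 0.6086.
Ratio = 0.8436/0.6086 ≈ 1.39.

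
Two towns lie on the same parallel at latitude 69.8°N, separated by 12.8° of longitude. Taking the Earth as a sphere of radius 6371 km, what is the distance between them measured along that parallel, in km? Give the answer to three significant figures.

Arc length along a parallel = R cos φ · Δλ (with Δλ in radians).
= 6371 × cos 69.8° × (12.8° × π/180) = 6371 × 0.3453 × 0.2234 ≈ 491 km.

491 km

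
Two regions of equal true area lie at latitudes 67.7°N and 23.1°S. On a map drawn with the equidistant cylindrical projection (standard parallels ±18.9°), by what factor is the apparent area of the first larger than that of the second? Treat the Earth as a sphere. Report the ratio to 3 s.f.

The equidistant cylindrical projection with φ₀ = 18.9° has h = 1 (meridians true) and k = cos φ₀ / cos φ along parallels.
Areal scale at 67.7°: h·k = 1.000 × 2.493 = 2.493.
Areal scale at 23.1°: h·k = 1.000 × 1.029 = 1.029.
Ratio = 2.493/1.029 ≈ 2.42.

2.42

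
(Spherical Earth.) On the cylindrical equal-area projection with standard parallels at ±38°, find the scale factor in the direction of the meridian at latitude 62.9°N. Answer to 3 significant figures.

0.578

A cylindrical equal-area projection with standard parallel φ₀ has meridian scale h = cos φ / cos φ₀ and parallel scale k = cos φ₀ / cos φ (so areas are preserved, h·k = 1).
h = cos 62.9° / cos 38° = 0.4555/0.7880 = 0.5781.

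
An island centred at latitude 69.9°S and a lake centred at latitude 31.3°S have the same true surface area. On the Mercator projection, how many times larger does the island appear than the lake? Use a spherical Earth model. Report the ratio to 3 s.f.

6.18

Mercator is conformal with k = sec φ, so areal scale = k² = sec²φ.
At 69.9°: sec²(69.9°) = 1/0.3437² = 8.467.
At 31.3°: sec²(31.3°) = 1/0.8545² = 1.370.
Ratio = 8.467/1.370 = cos²(31.3°)/cos²(69.9°) ≈ 6.18.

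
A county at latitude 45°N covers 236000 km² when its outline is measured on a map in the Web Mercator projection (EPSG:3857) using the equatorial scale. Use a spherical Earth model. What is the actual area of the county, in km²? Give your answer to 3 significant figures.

For Mercator, h = k = sec φ (a conformal cylindrical projection has a single point scale, 1/cos φ).
Areal scale = k² = sec²φ = 1/cos²(45°) = 1/0.7071² = 2.000.
True area = apparent / (areal scale) = 236000 / 2.000 ≈ 118000 km².

118000 km²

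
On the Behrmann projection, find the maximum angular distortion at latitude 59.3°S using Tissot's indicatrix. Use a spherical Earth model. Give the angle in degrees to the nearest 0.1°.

Behrmann is a cylindrical equal-area projection with standard parallels at ±30°. For cylindrical equal-area with standard parallel φ₀, h = cos φ / cos φ₀ and k = cos φ₀ / cos φ, so h·k = 1.
At 59.3°: h = 0.5895, k = 1.696; principal scales a = 1.696, b = 0.5895.
sin(ω/2) = (a − b)/(a + b) = 1.107/2.286 = 0.4842, so ω = 2 arcsin(0.4842) ≈ 57.9°.

57.9°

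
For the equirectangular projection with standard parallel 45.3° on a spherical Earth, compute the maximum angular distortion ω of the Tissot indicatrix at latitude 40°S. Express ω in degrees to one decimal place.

In the equirectangular projection with standard parallel φ₀ = 45.3° (x = Rλ cos φ₀, y = Rφ), meridians are true-scale (h = 1) and the parallel scale is k = cos φ₀ / cos φ.
At 40°: h = 1.000, k = 0.9182; principal scales a = 1.000, b = 0.9182.
sin(ω/2) = (a − b)/(a + b) = 0.08178/1.918 = 0.04264, so ω = 2 arcsin(0.04264) ≈ 4.9°.

4.9°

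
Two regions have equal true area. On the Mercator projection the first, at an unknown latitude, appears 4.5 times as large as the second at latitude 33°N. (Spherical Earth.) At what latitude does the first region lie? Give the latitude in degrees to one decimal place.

Mercator areal scale is sec²φ, so apparent-area ratio = sec²φ₁ / sec²φ₂ = cos²φ₂ / cos²φ₁.
cos²φ₂ / cos²φ₁ = 4.5  ⇒  cos φ₁ = cos 33° / √4.5 = 0.8387/2.121 = 0.3954.
φ₁ = arccos(0.3954) ≈ 66.7°.

66.7°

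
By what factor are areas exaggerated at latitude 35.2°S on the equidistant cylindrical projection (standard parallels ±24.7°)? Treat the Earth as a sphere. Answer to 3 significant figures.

With standard parallel φ₀ = 24.7°, the equirectangular projection gives x = Rλ cos φ₀, y = Rφ, so h = 1 and k = cos 24.7° / cos φ.
Areal scale = h·k = 1 × cos φ₀ / cos φ; at 35.2°, h = 1.000, k = 1.112, so h·k = 1.112.

1.11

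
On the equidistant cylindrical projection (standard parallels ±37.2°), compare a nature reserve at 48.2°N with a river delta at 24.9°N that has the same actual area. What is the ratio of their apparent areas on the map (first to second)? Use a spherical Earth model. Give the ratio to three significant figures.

With standard parallel φ₀ = 37.2°, the equirectangular projection gives x = Rλ cos φ₀, y = Rφ, so h = 1 and k = cos 37.2° / cos φ.
Areal scale at 48.2°: h·k = 1.000 × 1.195 = 1.195.
Areal scale at 24.9°: h·k = 1.000 × 0.8782 = 0.8782.
Ratio = 1.195/0.8782 ≈ 1.36.

1.36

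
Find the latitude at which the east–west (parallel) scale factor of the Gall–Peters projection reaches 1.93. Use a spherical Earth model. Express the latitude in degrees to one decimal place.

Gall–Peters is a cylindrical equal-area projection with standard parallels at ±45°. A cylindrical equal-area projection with standard parallel φ₀ has meridian scale h = cos φ / cos φ₀ and parallel scale k = cos φ₀ / cos φ (so areas are preserved, h·k = 1).
k = cos φ₀ / cos φ = 1.93  ⇒  cos φ = cos 45° / 1.93 = 0.3664.
φ = arccos(0.3664) ≈ 68.5°.

68.5°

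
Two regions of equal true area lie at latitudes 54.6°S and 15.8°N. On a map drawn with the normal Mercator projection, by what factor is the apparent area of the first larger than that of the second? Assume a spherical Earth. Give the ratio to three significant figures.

On Mercator, area is exaggerated by sec²φ = 1/cos²φ.
At 54.6°: sec²(54.6°) = 1/0.5793² = 2.980.
At 15.8°: sec²(15.8°) = 1/0.9622² = 1.080.
Ratio = 2.980/1.080 = cos²(15.8°)/cos²(54.6°) ≈ 2.76.

2.76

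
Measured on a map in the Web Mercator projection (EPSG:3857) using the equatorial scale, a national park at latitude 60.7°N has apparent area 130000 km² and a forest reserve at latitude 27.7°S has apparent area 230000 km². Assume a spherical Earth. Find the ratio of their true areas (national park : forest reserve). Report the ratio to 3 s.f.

0.173

On Mercator the areal scale is sec²φ, so true area = apparent × cos²φ.
True area of national park: 130000 × cos²(60.7°) = 130000 × 0.2395 = 31130 km².
True area of forest reserve: 230000 × cos²(27.7°) = 230000 × 0.7839 = 180300 km².
Ratio = 31130 / 180300 ≈ 0.173.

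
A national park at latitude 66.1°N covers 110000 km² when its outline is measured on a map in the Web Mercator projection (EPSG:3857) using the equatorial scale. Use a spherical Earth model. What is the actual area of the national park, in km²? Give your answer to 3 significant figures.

18100 km²

Mercator is conformal, so the point scale is isotropic: h = k = sec φ = 1/cos φ.
Areal scale = k² = sec²φ = 1/cos²(66.1°) = 1/0.4051² = 6.092.
True area = apparent / (areal scale) = 110000 / 6.092 ≈ 18100 km².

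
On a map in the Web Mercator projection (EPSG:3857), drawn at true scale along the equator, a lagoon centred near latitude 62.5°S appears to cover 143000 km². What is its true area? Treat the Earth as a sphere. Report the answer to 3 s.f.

Mercator is conformal, so the point scale is isotropic: h = k = sec φ = 1/cos φ.
Areal scale = k² = sec²φ = 1/cos²(62.5°) = 1/0.4617² = 4.690.
True area = apparent / (areal scale) = 143000 / 4.690 ≈ 30500 km².

30500 km²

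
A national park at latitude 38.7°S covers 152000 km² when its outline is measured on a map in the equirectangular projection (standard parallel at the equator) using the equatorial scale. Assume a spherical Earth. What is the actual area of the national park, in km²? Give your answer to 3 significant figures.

Plate carrée maps x = Rλ, y = Rφ. The meridian scale is h = 1 and the parallel scale is k = 1/cos φ = sec φ.
Areal scale = h·k = 1 × sec φ; at 38.7°, h = 1.000, k = 1.281, so h·k = 1.281.
True area = apparent / (areal scale) = 152000 / 1.281 ≈ 119000 km².

119000 km²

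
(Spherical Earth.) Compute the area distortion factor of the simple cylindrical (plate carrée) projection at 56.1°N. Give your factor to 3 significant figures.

In the plate carrée (x = Rλ, y = Rφ), meridians are true-scale (h = 1) and parallels are stretched by k = sec φ.
Areal scale = h·k = 1 × sec φ; at 56.1°, h = 1.000, k = 1.793, so h·k = 1.793.

1.79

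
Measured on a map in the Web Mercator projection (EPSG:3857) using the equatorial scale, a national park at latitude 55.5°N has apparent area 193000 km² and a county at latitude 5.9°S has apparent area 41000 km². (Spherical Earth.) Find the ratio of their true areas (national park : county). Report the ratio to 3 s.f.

1.53

Since Mercator area scale is 1/cos²φ, the true area equals the apparent area multiplied by cos²φ.
True area of national park: 193000 × cos²(55.5°) = 193000 × 0.3208 = 61920 km².
True area of county: 41000 × cos²(5.9°) = 41000 × 0.9894 = 40570 km².
Ratio = 61920 / 40570 ≈ 1.53.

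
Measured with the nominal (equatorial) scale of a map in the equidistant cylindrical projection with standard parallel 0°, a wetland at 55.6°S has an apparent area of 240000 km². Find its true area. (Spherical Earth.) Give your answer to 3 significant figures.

In the plate carrée (x = Rλ, y = Rφ), meridians are true-scale (h = 1) and parallels are stretched by k = sec φ.
Areal scale = h·k = 1 × sec φ; at 55.6°, h = 1.000, k = 1.770, so h·k = 1.770.
True area = apparent / (areal scale) = 240000 / 1.770 ≈ 136000 km².

136000 km²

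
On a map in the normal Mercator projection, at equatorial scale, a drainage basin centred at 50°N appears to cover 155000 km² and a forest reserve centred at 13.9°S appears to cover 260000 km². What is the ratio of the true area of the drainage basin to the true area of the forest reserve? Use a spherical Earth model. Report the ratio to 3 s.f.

On Mercator the areal scale is sec²φ, so true area = apparent × cos²φ.
True area of drainage basin: 155000 × cos²(50°) = 155000 × 0.4132 = 64040 km².
True area of forest reserve: 260000 × cos²(13.9°) = 260000 × 0.9423 = 245000 km².
Ratio = 64040 / 245000 ≈ 0.261.

0.261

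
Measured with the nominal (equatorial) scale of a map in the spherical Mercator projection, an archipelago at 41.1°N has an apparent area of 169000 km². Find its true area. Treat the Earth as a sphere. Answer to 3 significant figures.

For Mercator, h = k = sec φ (a conformal cylindrical projection has a single point scale, 1/cos φ).
Areal scale = k² = sec²φ = 1/cos²(41.1°) = 1/0.7536² = 1.761.
True area = apparent / (areal scale) = 169000 / 1.761 ≈ 96000 km².

96000 km²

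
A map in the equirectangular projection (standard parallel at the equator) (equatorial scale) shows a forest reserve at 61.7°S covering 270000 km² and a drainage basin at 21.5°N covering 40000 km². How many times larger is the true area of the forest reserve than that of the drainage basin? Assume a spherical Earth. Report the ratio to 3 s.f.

3.44

Plate carrée has h = 1 and k = sec φ, giving areal scale sec φ; true area = (apparent area) · cos φ.
True area of forest reserve: 270000 × cos(61.7°) = 270000 × 0.4741 = 128000 km².
True area of drainage basin: 40000 × cos(21.5°) = 40000 × 0.9304 = 37220 km².
Ratio = 128000 / 37220 ≈ 3.44.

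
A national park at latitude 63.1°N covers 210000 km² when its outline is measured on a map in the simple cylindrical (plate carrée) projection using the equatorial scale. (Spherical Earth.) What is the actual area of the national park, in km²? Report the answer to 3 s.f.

95000 km²

Plate carrée maps x = Rλ, y = Rφ. The meridian scale is h = 1 and the parallel scale is k = 1/cos φ = sec φ.
Areal scale = h·k = 1 × sec φ; at 63.1°, h = 1.000, k = 2.210, so h·k = 2.210.
True area = apparent / (areal scale) = 210000 / 2.210 ≈ 95000 km².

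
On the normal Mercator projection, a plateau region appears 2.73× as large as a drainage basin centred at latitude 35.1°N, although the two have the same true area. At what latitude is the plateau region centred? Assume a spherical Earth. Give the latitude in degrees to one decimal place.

60.3°

Mercator areal scale is sec²φ, so apparent-area ratio = sec²φ₁ / sec²φ₂ = cos²φ₂ / cos²φ₁.
cos²φ₂ / cos²φ₁ = 2.73  ⇒  cos φ₁ = cos 35.1° / √2.73 = 0.8181/1.652 = 0.4952.
φ₁ = arccos(0.4952) ≈ 60.3°.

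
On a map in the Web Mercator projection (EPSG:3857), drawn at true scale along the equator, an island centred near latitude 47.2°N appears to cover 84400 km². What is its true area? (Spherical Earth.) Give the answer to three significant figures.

Mercator is conformal, so the point scale is isotropic: h = k = sec φ = 1/cos φ.
Areal scale = k² = sec²φ = 1/cos²(47.2°) = 1/0.6794² = 2.166.
True area = apparent / (areal scale) = 84400 / 2.166 ≈ 39000 km².

39000 km²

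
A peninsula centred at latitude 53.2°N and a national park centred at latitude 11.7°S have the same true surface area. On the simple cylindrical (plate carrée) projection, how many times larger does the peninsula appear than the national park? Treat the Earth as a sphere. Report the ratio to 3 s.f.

For the equirectangular projection with φ₀ = 0 (plate carrée), h = 1 along meridians and k = sec φ along parallels.
Areal scale at 53.2°: h·k = 1.000 × 1.669 = 1.669.
Areal scale at 11.7°: h·k = 1.000 × 1.021 = 1.021.
Ratio = 1.669/1.021 ≈ 1.63.

1.63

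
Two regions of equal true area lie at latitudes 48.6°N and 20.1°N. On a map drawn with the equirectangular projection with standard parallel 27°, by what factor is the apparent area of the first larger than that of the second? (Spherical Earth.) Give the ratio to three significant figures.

The equidistant cylindrical projection with φ₀ = 27° has h = 1 (meridians true) and k = cos φ₀ / cos φ along parallels.
Areal scale at 48.6°: h·k = 1.000 × 1.347 = 1.347.
Areal scale at 20.1°: h·k = 1.000 × 0.9488 = 0.9488.
Ratio = 1.347/0.9488 ≈ 1.42.

1.42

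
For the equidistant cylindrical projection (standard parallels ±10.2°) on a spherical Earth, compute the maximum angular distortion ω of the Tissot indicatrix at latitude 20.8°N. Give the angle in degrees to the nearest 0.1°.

In the equirectangular projection with standard parallel φ₀ = 10.2° (x = Rλ cos φ₀, y = Rφ), meridians are true-scale (h = 1) and the parallel scale is k = cos φ₀ / cos φ.
At 20.8°: h = 1.000, k = 1.053; principal scales a = 1.053, b = 1.000.
sin(ω/2) = (a − b)/(a + b) = 0.05281/2.053 = 0.02573, so ω = 2 arcsin(0.02573) ≈ 2.9°.

2.9°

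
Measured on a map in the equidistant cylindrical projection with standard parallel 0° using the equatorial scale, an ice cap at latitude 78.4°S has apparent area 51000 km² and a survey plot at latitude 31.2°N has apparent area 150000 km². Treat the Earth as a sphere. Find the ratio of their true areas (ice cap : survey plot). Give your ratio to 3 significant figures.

0.0799

Plate carrée has h = 1 and k = sec φ, giving areal scale sec φ; true area = (apparent area) · cos φ.
True area of ice cap: 51000 × cos(78.4°) = 51000 × 0.2011 = 10250 km².
True area of survey plot: 150000 × cos(31.2°) = 150000 × 0.8554 = 128300 km².
Ratio = 10250 / 128300 ≈ 0.0799.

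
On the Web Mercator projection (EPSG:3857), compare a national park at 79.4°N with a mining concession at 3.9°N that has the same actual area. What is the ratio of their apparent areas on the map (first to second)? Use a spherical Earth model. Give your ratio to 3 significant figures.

On Mercator, area is exaggerated by sec²φ = 1/cos²φ.
At 79.4°: sec²(79.4°) = 1/0.1840² = 29.55.
At 3.9°: sec²(3.9°) = 1/0.9977² = 1.005.
Ratio = 29.55/1.005 = cos²(3.9°)/cos²(79.4°) ≈ 29.4.

29.4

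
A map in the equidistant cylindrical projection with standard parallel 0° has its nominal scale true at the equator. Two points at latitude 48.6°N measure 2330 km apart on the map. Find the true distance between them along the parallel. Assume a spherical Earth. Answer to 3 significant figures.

Plate carrée maps x = Rλ, y = Rφ. The meridian scale is h = 1 and the parallel scale is k = 1/cos φ = sec φ.
Along the parallel at 48.6°, map distances are exaggerated by k = sec 48.6° = 1.512.
True distance = 2330 / 1.512 = 2330 × cos 48.6° ≈ 1540 km.

1540 km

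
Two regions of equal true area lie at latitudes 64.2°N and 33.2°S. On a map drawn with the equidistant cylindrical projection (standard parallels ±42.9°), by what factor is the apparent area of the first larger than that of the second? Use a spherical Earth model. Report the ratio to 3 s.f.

1.92

The equidistant cylindrical projection with φ₀ = 42.9° has h = 1 (meridians true) and k = cos φ₀ / cos φ along parallels.
Areal scale at 64.2°: h·k = 1.000 × 1.683 = 1.683.
Areal scale at 33.2°: h·k = 1.000 × 0.8754 = 0.8754.
Ratio = 1.683/0.8754 ≈ 1.92.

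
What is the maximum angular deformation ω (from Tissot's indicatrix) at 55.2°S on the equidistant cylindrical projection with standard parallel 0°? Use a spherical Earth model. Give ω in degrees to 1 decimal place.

Plate carrée maps x = Rλ, y = Rφ. The meridian scale is h = 1 and the parallel scale is k = 1/cos φ = sec φ.
At 55.2°: h = 1.000, k = 1.752; principal scales a = 1.752, b = 1.000.
sin(ω/2) = (a − b)/(a + b) = 0.7522/2.752 = 0.2733, so ω = 2 arcsin(0.2733) ≈ 31.7°.

31.7°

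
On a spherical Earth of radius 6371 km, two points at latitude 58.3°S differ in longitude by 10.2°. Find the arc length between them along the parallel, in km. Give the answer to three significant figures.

596 km

Arc length along a parallel = R cos φ · Δλ (with Δλ in radians).
= 6371 × cos 58.3° × (10.2° × π/180) = 6371 × 0.5255 × 0.1780 ≈ 596 km.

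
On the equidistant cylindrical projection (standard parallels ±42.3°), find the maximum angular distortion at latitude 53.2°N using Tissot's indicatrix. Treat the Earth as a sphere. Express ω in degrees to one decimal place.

12.1°

In the equirectangular projection with standard parallel φ₀ = 42.3° (x = Rλ cos φ₀, y = Rφ), meridians are true-scale (h = 1) and the parallel scale is k = cos φ₀ / cos φ.
At 53.2°: h = 1.000, k = 1.235; principal scales a = 1.235, b = 1.000.
sin(ω/2) = (a − b)/(a + b) = 0.2347/2.235 = 0.1050, so ω = 2 arcsin(0.1050) ≈ 12.1°.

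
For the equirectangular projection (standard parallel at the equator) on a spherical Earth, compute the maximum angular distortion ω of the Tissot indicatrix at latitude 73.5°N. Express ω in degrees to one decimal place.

67.8°

For the equirectangular projection with φ₀ = 0 (plate carrée), h = 1 along meridians and k = sec φ along parallels.
At 73.5°: h = 1.000, k = 3.521; principal scales a = 3.521, b = 1.000.
sin(ω/2) = (a − b)/(a + b) = 2.521/4.521 = 0.5576, so ω = 2 arcsin(0.5576) ≈ 67.8°.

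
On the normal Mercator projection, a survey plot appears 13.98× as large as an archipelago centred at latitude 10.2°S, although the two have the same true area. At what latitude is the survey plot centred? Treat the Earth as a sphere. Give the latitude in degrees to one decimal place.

74.7°

On Mercator, (apparent₁)/(apparent₂) = sec²φ₁ / sec²φ₂ when true areas are equal.
cos²φ₂ / cos²φ₁ = 13.98  ⇒  cos φ₁ = cos 10.2° / √13.98 = 0.9842/3.739 = 0.2632.
φ₁ = arccos(0.2632) ≈ 74.7°.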